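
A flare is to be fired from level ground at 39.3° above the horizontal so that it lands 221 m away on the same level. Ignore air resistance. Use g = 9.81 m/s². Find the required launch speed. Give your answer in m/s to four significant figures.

From R = (v₀² / g) sin 2θ: v₀ = √(gR / sin 2θ).
v₀ = √(9.81 × 221 / sin 78.60°) = √(2168 / 0.9803) = √2211.6 = 47.03 m/s.

47.03 m/s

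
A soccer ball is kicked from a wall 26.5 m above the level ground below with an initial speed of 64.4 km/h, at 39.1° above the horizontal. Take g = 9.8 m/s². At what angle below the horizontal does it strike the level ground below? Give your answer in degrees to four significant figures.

Convert: 64.4 km/h = 64.4/3.6 = 17.89 m/s.
vₓ = 17.89 cos 39.1° = 13.88 m/s; v_y0 = 17.89 sin 39.1° = 11.28 m/s.
The projectile lands when y = 26.5 + (11.28) t − ½·9.80·t² = 0. Positive root: t = (11.28 + √(11.28² + 2·9.80·26.5)) / 9.80 = (11.28 + 25.43) / 9.80 = 3.746 s.
At impact: v_y = v_y0 − g t = −25.43 m/s; vₓ = 13.88 m/s.
Angle below horizontal: arctan(|v_y|/vₓ) = arctan(25.43/13.88) = 61.37°.

61.37°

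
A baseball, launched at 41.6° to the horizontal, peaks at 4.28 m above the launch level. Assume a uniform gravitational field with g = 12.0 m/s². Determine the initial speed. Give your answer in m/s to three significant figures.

At the peak v_y = 0, so v_y0 = √(2gH) = √(2 × 12.0 × 4.28) = 10.14 m/s.
v_y0 = v₀ sin θ ⇒ v₀ = 10.14 / sin 41.6° = 15.27 m/s.

15.3 m/s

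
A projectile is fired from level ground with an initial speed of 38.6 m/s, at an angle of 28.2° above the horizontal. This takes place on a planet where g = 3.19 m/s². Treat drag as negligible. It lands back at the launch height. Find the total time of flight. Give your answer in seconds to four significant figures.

11.44 s

Horizontal component vₓ = 38.60 cos 28.2° = 34.02 m/s; vertical v_y0 = 38.60 sin 28.2° = 18.24 m/s.
Landing at launch height ⇒ T = 2 v_y0 / g = 2 × 18.24 / 3.19 = 11.44 s.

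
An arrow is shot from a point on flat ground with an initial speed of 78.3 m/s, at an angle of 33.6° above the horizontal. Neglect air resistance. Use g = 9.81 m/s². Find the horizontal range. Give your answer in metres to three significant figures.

Components: vₓ = 78.30 cos 33.6° = 65.22 m/s, v_y0 = 78.30 sin 33.6° = 43.33 m/s.
Time aloft: T = 2 v_y0 / g = 2 × 43.33 / 9.81 = 8.834 s.
Horizontal distance R = vₓ T = 65.22 × 8.834 = 576.1 m.

576 m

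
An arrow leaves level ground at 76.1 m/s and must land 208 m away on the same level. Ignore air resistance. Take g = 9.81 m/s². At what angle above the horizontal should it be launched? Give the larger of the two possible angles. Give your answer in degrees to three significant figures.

79.7°

R = v₀² sin 2θ / g gives sin 2θ = gR/v₀² = 9.81·208/76.1² = 0.3523.
2θ = 20.63° or 180° − 20.63° = 159.4°, so θ = 10.32° or 79.68°.
The larger angle is 79.68°.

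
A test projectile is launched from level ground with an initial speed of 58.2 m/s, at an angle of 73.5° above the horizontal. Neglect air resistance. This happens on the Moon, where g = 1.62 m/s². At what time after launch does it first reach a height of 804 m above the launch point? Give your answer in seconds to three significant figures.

20.5 s

vₓ = 58.20 cos 73.5° = 16.53 m/s; v_y0 = 58.20 sin 73.5° = 55.80 m/s.
Height y(t) = 55.80 t − 0.8100 t² = 804 gives 0.8100 t² − 55.80 t + 804 = 0.
t = [55.80 ± √(55.80² − 2·1.62·804)] / 1.62 = (55.80 ± 22.56) / 1.62, so t = 20.52 s or t = 48.37 s.
The first (ascending) time is 20.52 s.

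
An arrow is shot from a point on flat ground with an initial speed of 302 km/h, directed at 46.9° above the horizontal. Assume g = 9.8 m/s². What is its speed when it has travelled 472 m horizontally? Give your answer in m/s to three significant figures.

Convert: 302 km/h = 302/3.6 = 83.89 m/s.
vₓ = 83.89 cos 46.9° = 57.32 m/s; v_y0 = 83.89 sin 46.9° = 61.25 m/s.
Time to reach x = 472 m: t = x/vₓ = 472/57.32 = 8.235 s.
Vertical velocity there: v_y = v_y0 − g t = 61.25 − 9.80 × 8.235 = −19.45 m/s.
Speed: √(vₓ² + v_y²) = √(57.32² + 19.45²) = 60.53 m/s.

60.5 m/s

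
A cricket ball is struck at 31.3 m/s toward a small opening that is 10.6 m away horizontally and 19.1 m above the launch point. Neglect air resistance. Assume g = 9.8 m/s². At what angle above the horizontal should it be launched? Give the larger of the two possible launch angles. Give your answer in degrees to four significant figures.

86.59°

Trajectory: y = x tanθ − g x² (1 + tan²θ)/(2v₀²). With x = 10.6, y = 19.1, v₀ = 31.3, g = 9.80:
0.5620 tan²θ − 10.6 tanθ + (19.66) = 0.
tanθ = [10.6 ± √(10.6² − 4 × 0.5620 × (19.66))] / (2 × 0.5620) = (10.6 ± 8.256) / 1.124, giving tanθ = 2.085 or 16.78.
θ = 64.38° or 86.59°; the larger is 86.59°.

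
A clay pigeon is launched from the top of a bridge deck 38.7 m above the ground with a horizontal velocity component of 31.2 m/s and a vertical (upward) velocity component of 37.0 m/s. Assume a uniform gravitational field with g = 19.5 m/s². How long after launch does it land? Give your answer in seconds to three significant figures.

The projectile lands when y = 38.7 + (37.00) t − ½·19.5·t² = 0. Positive root: t = (37.00 + √(37.00² + 2·19.5·38.7)) / 19.5 = (37.00 + 53.65) / 19.5 = 4.649 s.

4.65 s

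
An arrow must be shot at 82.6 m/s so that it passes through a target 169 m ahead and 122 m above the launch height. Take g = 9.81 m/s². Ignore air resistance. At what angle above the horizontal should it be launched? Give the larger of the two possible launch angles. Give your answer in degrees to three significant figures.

82.2°

Trajectory: y = x tanθ − g x² (1 + tan²θ)/(2v₀²). With x = 169, y = 122, v₀ = 82.6, g = 9.81:
20.53 tan²θ − 169 tanθ + (142.5) = 0.
tanθ = [169 ± √(169² − 4 × 20.53 × (142.5))] / (2 × 20.53) = (169 ± 129.8) / 41.07, giving tanθ = 0.9540 or 7.277.
θ = 43.65° or 82.18°; the larger is 82.18°.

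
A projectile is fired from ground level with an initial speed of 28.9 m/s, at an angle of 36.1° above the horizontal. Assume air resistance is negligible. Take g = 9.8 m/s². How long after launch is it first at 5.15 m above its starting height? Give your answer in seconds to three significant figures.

0.335 s

Components: vₓ = 28.90 cos 36.1° = 23.35 m/s, v_y0 = 28.90 sin 36.1° = 17.03 m/s.
Require v_y0 t − ½ g t² = 5.15, i.e. 4.900 t² − 17.03 t + 5.15 = 0.
Quadratic formula: t = (17.03 ± √189.01) / 9.80 = (17.03 ± 13.75) / 9.80 → t = 0.3347 s or 3.140 s.
The first (ascending) time is 0.3347 s.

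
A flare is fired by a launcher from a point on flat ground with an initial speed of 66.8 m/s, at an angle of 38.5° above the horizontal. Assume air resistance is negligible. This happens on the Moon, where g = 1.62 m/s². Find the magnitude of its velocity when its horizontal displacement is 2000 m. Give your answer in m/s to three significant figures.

56.1 m/s

Components: vₓ = 66.80 cos 38.5° = 52.28 m/s, v_y0 = 66.80 sin 38.5° = 41.58 m/s.
Time to reach x = 2000 m: t = x/vₓ = 2000/52.28 = 38.26 s.
Vertical velocity there: v_y = v_y0 − g t = 41.58 − 1.62 × 38.26 = −20.39 m/s.
Speed: √(vₓ² + v_y²) = √(52.28² + 20.39²) = 56.11 m/s.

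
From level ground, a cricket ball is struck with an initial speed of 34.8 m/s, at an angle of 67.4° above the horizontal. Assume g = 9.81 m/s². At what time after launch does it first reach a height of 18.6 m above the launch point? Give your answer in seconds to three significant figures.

0.642 s

Components: vₓ = 34.80 cos 67.4° = 13.37 m/s, v_y0 = 34.80 sin 67.4° = 32.13 m/s.
Height y(t) = 32.13 t − 4.905 t² = 18.6 gives 4.905 t² − 32.13 t + 18.6 = 0.
t = [32.13 ± √(32.13² − 2·9.81·18.6)] / 9.81 = (32.13 ± 25.83) / 9.81, so t = 0.6418 s or t = 5.908 s.
The first (ascending) time is 0.6418 s.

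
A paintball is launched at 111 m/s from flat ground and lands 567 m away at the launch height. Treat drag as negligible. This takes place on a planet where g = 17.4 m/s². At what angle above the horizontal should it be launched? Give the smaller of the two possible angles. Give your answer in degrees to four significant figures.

26.60°

Level-ground range R = v₀² sin(2θ)/g ⇒ sin(2θ) = gR/v₀² = 17.4 × 567 / 111² = 0.8007.
2θ = 53.20° or 180° − 53.20° = 126.8°, so θ = 26.60° or 63.40°.
The smaller angle is 26.60°.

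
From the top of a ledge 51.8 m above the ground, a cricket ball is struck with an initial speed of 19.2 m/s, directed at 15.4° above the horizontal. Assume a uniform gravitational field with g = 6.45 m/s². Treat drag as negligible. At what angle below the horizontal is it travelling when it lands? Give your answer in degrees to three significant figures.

Resolve: vₓ = 19.20 cos 15.4° = 18.51 m/s and v_y0 = 19.20 sin 15.4° = 5.099 m/s.
The projectile lands when y = 51.8 + (5.099) t − ½·6.45·t² = 0. Positive root: t = (5.099 + √(5.099² + 2·6.45·51.8)) / 6.45 = (5.099 + 26.35) / 6.45 = 4.875 s.
At impact: v_y = v_y0 − g t = −26.35 m/s; vₓ = 18.51 m/s.
Angle below horizontal: arctan(|v_y|/vₓ) = arctan(26.35/18.51) = 54.91°.

54.9°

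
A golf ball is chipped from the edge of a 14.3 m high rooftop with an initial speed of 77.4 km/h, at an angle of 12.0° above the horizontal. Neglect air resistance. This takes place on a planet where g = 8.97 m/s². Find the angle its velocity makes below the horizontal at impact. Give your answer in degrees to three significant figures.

38.3°

Convert: 77.4 km/h = 77.4/3.6 = 21.50 m/s.
Horizontal component vₓ = 21.50 cos 12.0° = 21.03 m/s; vertical v_y0 = 21.50 sin 12.0° = 4.470 m/s.
With up positive and y = 0 at the ground: y(t) = 14.3 + (4.470) t − 4.485 t². Setting y = 0 and taking the positive root: t = [4.470 + √(4.470² + 2·8.97·14.3)] / 8.97 = (4.470 + 16.63) / 8.97 = 2.352 s.
At impact: v_y = v_y0 − g t = −16.63 m/s; vₓ = 21.03 m/s.
Angle below horizontal: arctan(|v_y|/vₓ) = arctan(16.63/21.03) = 38.33°.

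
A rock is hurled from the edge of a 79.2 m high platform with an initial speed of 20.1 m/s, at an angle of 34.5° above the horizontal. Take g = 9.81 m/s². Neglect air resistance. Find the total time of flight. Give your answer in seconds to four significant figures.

5.343 s

Horizontal component vₓ = 20.10 cos 34.5° = 16.56 m/s; vertical v_y0 = 20.10 sin 34.5° = 11.38 m/s.
Vertical motion (up positive, ground at y = 0): 4.905 t² − (11.38) t − 79.2 = 0, so t = (11.38 + √(11.38² + 2·9.81·79.2)) / 9.81 = (11.38 + 41.03) / 9.81 = 5.343 s.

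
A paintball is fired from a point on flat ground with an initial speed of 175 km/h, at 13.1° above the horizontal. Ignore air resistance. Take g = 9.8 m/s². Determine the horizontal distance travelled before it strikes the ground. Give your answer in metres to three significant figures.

Convert: 175 km/h = 175/3.6 = 48.61 m/s.
vₓ = 48.61 cos 13.1° = 47.35 m/s; v_y0 = 48.61 sin 13.1° = 11.02 m/s.
Time aloft: T = 2 v_y0 / g = 2 × 11.02 / 9.80 = 2.249 s.
Horizontal distance R = vₓ T = 47.35 × 2.249 = 106.5 m.

106 m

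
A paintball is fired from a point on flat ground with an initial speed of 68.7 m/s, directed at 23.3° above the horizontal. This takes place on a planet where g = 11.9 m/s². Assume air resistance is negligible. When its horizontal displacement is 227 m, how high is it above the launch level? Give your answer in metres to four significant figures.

Components: vₓ = 68.70 cos 23.3° = 63.10 m/s, v_y0 = 68.70 sin 23.3° = 27.17 m/s.
x = vₓ t ⇒ t = 227/63.10 = 3.598 s.
Height: y = v_y0 t − ½ g t² = 27.17 × 3.598 − 5.950 × 3.598² = 97.76 − 77.01 = 20.75 m.

20.75 m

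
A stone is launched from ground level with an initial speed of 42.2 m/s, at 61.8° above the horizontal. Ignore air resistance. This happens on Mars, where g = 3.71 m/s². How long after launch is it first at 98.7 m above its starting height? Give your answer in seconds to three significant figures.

3.15 s

vₓ = 42.20 cos 61.8° = 19.94 m/s; v_y0 = 42.20 sin 61.8° = 37.19 m/s.
Require v_y0 t − ½ g t² = 98.7, i.e. 1.855 t² − 37.19 t + 98.7 = 0.
Quadratic formula: t = (37.19 ± √650.82) / 3.71 = (37.19 ± 25.51) / 3.71 → t = 3.148 s or 16.90 s.
The first (ascending) time is 3.148 s.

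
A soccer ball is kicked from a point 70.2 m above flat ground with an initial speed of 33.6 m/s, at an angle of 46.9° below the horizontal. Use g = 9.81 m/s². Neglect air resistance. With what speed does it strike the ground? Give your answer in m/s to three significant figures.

Components: vₓ = 33.60 cos 46.9° = 22.96 m/s, v_y0 = −24.53 m/s (downward).
The projectile lands when y = 70.2 + (−24.53) t − ½·9.81·t² = 0. Positive root: t = (−24.53 + √(24.53² + 2·9.81·70.2)) / 9.81 = (−24.53 + 44.49) / 9.81 = 2.034 s.
Vertical velocity at impact: v_y = v_y0 − g t = −24.53 − 9.81 × 2.034 = −44.49 m/s.
Speed: |v| = √(vₓ² + v_y²) = √(22.96² + 44.49²) = 50.06 m/s.

50.1 m/s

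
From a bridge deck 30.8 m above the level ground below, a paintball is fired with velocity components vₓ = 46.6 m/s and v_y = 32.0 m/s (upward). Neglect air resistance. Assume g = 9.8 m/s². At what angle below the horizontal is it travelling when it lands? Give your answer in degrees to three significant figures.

The projectile lands when y = 30.8 + (32.00) t − ½·9.80·t² = 0. Positive root: t = (32.00 + √(32.00² + 2·9.80·30.8)) / 9.80 = (32.00 + 40.34) / 9.80 = 7.382 s.
At impact: v_y = v_y0 − g t = −40.34 m/s; vₓ = 46.60 m/s.
Angle below horizontal: arctan(|v_y|/vₓ) = arctan(40.34/46.60) = 40.88°.

40.9°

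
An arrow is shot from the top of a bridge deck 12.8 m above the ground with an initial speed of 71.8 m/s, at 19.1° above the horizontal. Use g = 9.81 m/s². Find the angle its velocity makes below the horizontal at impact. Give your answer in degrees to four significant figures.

22.67°

Horizontal component vₓ = 71.80 cos 19.1° = 67.85 m/s; vertical v_y0 = 71.80 sin 19.1° = 23.49 m/s.
The projectile lands when y = 12.8 + (23.49) t − ½·9.81·t² = 0. Positive root: t = (23.49 + √(23.49² + 2·9.81·12.8)) / 9.81 = (23.49 + 28.34) / 9.81 = 5.284 s.
At impact: v_y = v_y0 − g t = −28.34 m/s; vₓ = 67.85 m/s.
Angle below horizontal: arctan(|v_y|/vₓ) = arctan(28.34/67.85) = 22.67°.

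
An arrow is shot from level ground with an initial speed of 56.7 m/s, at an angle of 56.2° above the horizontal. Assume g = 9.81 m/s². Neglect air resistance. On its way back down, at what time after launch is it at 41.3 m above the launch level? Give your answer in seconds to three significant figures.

Resolve: vₓ = 56.70 cos 56.2° = 31.54 m/s and v_y0 = 56.70 sin 56.2° = 47.12 m/s.
Set y = v_y0 t − ½ g t² = 41.3: 4.905 t² − 47.12 t + 41.3 = 0.
t = [47.12 ± √(47.12² − 2·9.81·41.3)] / 9.81 = (47.12 ± 37.55) / 9.81, so t = 0.9756 s or t = 8.630 s.
The descending-branch root is 8.630 s.

8.63 s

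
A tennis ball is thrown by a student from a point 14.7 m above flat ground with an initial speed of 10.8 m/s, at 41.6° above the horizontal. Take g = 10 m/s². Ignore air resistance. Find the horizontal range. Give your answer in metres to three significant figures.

Components: vₓ = 10.80 cos 41.6° = 8.076 m/s, v_y0 = 10.80 sin 41.6° = 7.170 m/s.
Vertical motion (up positive, ground at y = 0): 5.000 t² − (7.170) t − 14.7 = 0, so t = (7.170 + √(7.170² + 2·10.0·14.7)) / 10.0 = (7.170 + 18.59) / 10.0 = 2.576 s.
Horizontal distance: R = vₓ t = 8.076 × 2.576 = 20.80 m.

20.8 m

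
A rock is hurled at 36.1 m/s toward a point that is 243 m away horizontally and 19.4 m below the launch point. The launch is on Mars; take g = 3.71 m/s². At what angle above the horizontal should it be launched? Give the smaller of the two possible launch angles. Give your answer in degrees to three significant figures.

Trajectory: y = x tanθ − g x² (1 + tan²θ)/(2v₀²). With x = 243, y = −19.4, v₀ = 36.1, g = 3.71:
84.05 tan²θ − 243 tanθ + (64.65) = 0.
tanθ = [243 ± √(243² − 4 × 84.05 × (64.65))] / (2 × 84.05) = (243 ± 193.2) / 168.1, giving tanθ = 0.2965 or 2.595.
θ = 16.51° or 68.92°; the smaller is 16.51°.

16.5°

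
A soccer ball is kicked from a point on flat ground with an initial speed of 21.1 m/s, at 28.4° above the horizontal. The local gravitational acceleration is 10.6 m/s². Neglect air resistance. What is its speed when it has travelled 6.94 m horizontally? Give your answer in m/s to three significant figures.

19.5 m/s

Components: vₓ = 21.10 cos 28.4° = 18.56 m/s, v_y0 = 21.10 sin 28.4° = 10.04 m/s.
Time to reach x = 6.94 m: t = x/vₓ = 6.94/18.56 = 0.3739 s.
Vertical velocity there: v_y = v_y0 − g t = 10.04 − 10.6 × 0.3739 = 6.072 m/s.
Speed: √(vₓ² + v_y²) = √(18.56² + 6.072²) = 19.53 m/s.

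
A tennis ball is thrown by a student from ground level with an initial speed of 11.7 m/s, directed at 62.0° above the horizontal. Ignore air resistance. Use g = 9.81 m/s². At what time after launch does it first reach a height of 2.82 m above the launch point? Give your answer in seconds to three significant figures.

Resolve: vₓ = 11.70 cos 62.0° = 5.493 m/s and v_y0 = 11.70 sin 62.0° = 10.33 m/s.
Set y = v_y0 t − ½ g t² = 2.82: 4.905 t² − 10.33 t + 2.82 = 0.
t = [10.33 ± √(10.33² − 2·9.81·2.82)] / 9.81 = (10.33 ± 7.169) / 9.81, so t = 0.3223 s or t = 1.784 s.
The first (ascending) time is 0.3223 s.

0.322 s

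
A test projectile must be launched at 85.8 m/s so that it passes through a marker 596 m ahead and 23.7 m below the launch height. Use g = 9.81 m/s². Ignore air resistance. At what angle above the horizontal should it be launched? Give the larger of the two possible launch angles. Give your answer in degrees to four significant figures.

Trajectory: y = x tanθ − g x² (1 + tan²θ)/(2v₀²). With x = 596, y = −23.7, v₀ = 85.8, g = 9.81:
236.7 tan²θ − 596 tanθ + (213.0) = 0.
tanθ = [596 ± √(596² − 4 × 236.7 × (213.0))] / (2 × 236.7) = (596 ± 391.9) / 473.4, giving tanθ = 0.4312 or 2.087.
θ = 23.32° or 64.40°; the larger is 64.40°.

64.40°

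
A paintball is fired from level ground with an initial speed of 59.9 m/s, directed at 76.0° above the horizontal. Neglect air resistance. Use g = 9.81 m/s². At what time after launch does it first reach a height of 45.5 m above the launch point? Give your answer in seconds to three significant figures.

Components: vₓ = 59.90 cos 76.0° = 14.49 m/s, v_y0 = 59.90 sin 76.0° = 58.12 m/s.
Set y = v_y0 t − ½ g t² = 45.5: 4.905 t² − 58.12 t + 45.5 = 0.
Quadratic formula: t = (58.12 ± √2485.3) / 9.81 = (58.12 ± 49.85) / 9.81 → t = 0.8428 s or 11.01 s.
The first (ascending) time is 0.8428 s.

0.843 s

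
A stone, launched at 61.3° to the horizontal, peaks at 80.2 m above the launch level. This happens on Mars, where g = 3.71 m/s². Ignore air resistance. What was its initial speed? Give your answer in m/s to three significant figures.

At the peak v_y = 0, so v_y0 = √(2gH) = √(2 × 3.71 × 80.2) = 24.39 m/s.
v_y0 = v₀ sin θ ⇒ v₀ = 24.39 / sin 61.3° = 27.81 m/s.

27.8 m/s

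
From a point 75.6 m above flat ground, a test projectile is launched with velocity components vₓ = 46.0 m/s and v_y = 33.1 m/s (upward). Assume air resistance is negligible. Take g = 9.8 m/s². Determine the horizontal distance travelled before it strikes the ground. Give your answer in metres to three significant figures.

394 m

The projectile lands when y = 75.6 + (33.10) t − ½·9.80·t² = 0. Positive root: t = (33.10 + √(33.10² + 2·9.80·75.6)) / 9.80 = (33.10 + 50.77) / 9.80 = 8.558 s.
Horizontal distance: R = vₓ t = 46.00 × 8.558 = 393.7 m.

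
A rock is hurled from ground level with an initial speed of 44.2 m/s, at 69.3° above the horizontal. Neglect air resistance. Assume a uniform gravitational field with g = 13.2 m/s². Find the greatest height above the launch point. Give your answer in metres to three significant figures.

64.8 m

Components: vₓ = 44.20 cos 69.3° = 15.62 m/s, v_y0 = 44.20 sin 69.3° = 41.35 m/s.
Peak height H = v_y0² / (2g) = 1709.5 / 26.40 = 64.76 m.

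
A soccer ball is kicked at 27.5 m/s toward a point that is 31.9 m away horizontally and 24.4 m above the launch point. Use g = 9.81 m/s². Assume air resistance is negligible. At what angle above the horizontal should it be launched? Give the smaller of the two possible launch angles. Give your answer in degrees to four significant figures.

Trajectory: y = x tanθ − g x² (1 + tan²θ)/(2v₀²). With x = 31.9, y = 24.4, v₀ = 27.5, g = 9.81:
6.600 tan²θ − 31.9 tanθ + (31.00) = 0.
tanθ = [31.9 ± √(31.9² − 4 × 6.600 × (31.00))] / (2 × 6.600) = (31.9 ± 14.11) / 13.20, giving tanθ = 1.347 or 3.486.
θ = 53.42° or 73.99°; the smaller is 53.42°.

53.42°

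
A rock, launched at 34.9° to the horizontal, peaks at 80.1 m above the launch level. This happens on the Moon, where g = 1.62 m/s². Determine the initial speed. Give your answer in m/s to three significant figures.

At the peak v_y = 0, so v_y0 = √(2gH) = √(2 × 1.62 × 80.1) = 16.11 m/s.
v_y0 = v₀ sin θ ⇒ v₀ = 16.11 / sin 34.9° = 28.16 m/s.

28.2 m/s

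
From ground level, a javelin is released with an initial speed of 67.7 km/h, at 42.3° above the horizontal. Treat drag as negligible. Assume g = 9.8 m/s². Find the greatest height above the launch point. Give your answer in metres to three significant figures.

8.17 m

Convert: 67.7 km/h = 67.7/3.6 = 18.81 m/s.
Resolve: vₓ = 18.81 cos 42.3° = 13.91 m/s and v_y0 = 18.81 sin 42.3° = 12.66 m/s.
Maximum height: H = v_y0² / (2g) = 12.66² / (2 × 9.80) = 8.173 m.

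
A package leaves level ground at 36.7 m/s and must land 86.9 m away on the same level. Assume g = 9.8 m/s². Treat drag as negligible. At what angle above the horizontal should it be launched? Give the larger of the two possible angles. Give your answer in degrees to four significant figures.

70.39°

From R = (v₀²/g) sin 2θ: sin 2θ = 9.80 × 86.9 / 1346.9 = 0.6323.
2θ = 39.22° or 180° − 39.22° = 140.8°, so θ = 19.61° or 70.39°.
The larger angle is 70.39°.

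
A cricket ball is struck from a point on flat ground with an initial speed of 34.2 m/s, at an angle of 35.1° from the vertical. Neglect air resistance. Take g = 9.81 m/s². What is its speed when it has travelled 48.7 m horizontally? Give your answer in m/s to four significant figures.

Horizontal component vₓ = 34.20 sin 35.1° = 19.67 m/s; vertical v_y0 = 34.20 cos 35.1° = 27.98 m/s.
At x = 48.7 m, t = x/vₓ = 48.7/19.67 = 2.476 s.
Vertical velocity there: v_y = v_y0 − g t = 27.98 − 9.81 × 2.476 = 3.687 m/s.
Speed: √(vₓ² + v_y²) = √(19.67² + 3.687²) = 20.01 m/s.

20.01 m/s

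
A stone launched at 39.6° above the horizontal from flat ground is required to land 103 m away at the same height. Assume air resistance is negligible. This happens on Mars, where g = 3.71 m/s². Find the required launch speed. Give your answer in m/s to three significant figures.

19.7 m/s

On level ground R = v₀² sin 2θ / g ⇒ v₀ = √(gR / sin 2θ).
v₀ = √(3.71 × 103 / sin 79.20°) = √(382.1 / 0.9823) = √389.02 = 19.72 m/s.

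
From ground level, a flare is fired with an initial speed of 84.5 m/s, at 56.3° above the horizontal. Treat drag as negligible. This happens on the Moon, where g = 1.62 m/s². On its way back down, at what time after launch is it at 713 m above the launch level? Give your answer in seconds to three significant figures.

75.1 s

Resolve: vₓ = 84.50 cos 56.3° = 46.88 m/s and v_y0 = 84.50 sin 56.3° = 70.30 m/s.
Height y(t) = 70.30 t − 0.8100 t² = 713 gives 0.8100 t² − 70.30 t + 713 = 0.
t = [70.30 ± √(70.30² − 2·1.62·713)] / 1.62 = (70.30 ± 51.30) / 1.62, so t = 11.73 s or t = 75.06 s.
The descending-branch root is 75.06 s.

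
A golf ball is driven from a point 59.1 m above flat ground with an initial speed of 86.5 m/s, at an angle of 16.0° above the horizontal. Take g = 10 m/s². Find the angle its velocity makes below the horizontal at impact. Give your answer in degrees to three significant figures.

Horizontal component vₓ = 86.50 cos 16.0° = 83.15 m/s; vertical v_y0 = 86.50 sin 16.0° = 23.84 m/s.
The projectile lands when y = 59.1 + (23.84) t − ½·10.0·t² = 0. Positive root: t = (23.84 + √(23.84² + 2·10.0·59.1)) / 10.0 = (23.84 + 41.84) / 10.0 = 6.568 s.
At impact: v_y = v_y0 − g t = −41.84 m/s; vₓ = 83.15 m/s.
Angle below horizontal: arctan(|v_y|/vₓ) = arctan(41.84/83.15) = 26.71°.

26.7°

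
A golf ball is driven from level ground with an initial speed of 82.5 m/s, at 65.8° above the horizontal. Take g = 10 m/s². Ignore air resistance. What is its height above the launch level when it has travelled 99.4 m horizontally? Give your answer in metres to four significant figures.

Components: vₓ = 82.50 cos 65.8° = 33.82 m/s, v_y0 = 82.50 sin 65.8° = 75.25 m/s.
x = vₓ t ⇒ t = 99.4/33.82 = 2.939 s.
Height: y = v_y0 t − ½ g t² = 75.25 × 2.939 − 5.000 × 2.939² = 221.2 − 43.19 = 178.0 m.

178.0 m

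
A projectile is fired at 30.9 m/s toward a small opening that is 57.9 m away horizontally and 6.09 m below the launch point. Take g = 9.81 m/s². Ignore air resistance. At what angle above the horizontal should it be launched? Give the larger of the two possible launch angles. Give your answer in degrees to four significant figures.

72.43°

Trajectory: y = x tanθ − g x² (1 + tan²θ)/(2v₀²). With x = 57.9, y = −6.09, v₀ = 30.9, g = 9.81:
17.22 tan²θ − 57.9 tanθ + (11.13) = 0.
tanθ = [57.9 ± √(57.9² − 4 × 17.22 × (11.13))] / (2 × 17.22) = (57.9 ± 50.85) / 34.44, giving tanθ = 0.2047 or 3.157.
θ = 11.57° or 72.43°; the larger is 72.43°.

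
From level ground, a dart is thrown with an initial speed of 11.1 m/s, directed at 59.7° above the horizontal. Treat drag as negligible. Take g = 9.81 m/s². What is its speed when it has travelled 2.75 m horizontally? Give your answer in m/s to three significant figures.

vₓ = 11.10 cos 59.7° = 5.600 m/s; v_y0 = 11.10 sin 59.7° = 9.584 m/s.
Time to reach x = 2.75 m: t = x/vₓ = 2.75/5.600 = 0.4910 s.
Vertical velocity there: v_y = v_y0 − g t = 9.584 − 9.81 × 0.4910 = 4.767 m/s.
Speed: √(vₓ² + v_y²) = √(5.600² + 4.767²) = 7.354 m/s.

7.35 m/s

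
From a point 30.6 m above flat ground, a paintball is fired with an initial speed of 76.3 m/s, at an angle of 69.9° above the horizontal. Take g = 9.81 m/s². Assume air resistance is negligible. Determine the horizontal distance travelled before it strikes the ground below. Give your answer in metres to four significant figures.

vₓ = 76.30 cos 69.9° = 26.22 m/s; v_y0 = 76.30 sin 69.9° = 71.65 m/s.
The projectile lands when y = 30.6 + (71.65) t − ½·9.81·t² = 0. Positive root: t = (71.65 + √(71.65² + 2·9.81·30.6)) / 9.81 = (71.65 + 75.73) / 9.81 = 15.02 s.
Horizontal distance: R = vₓ t = 26.22 × 15.02 = 393.9 m.

393.9 m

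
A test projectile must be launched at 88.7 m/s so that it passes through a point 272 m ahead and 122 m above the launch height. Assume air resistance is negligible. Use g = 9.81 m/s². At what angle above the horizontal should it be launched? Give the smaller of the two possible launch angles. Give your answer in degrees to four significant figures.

Trajectory: y = x tanθ − g x² (1 + tan²θ)/(2v₀²). With x = 272, y = 122, v₀ = 88.7, g = 9.81:
46.12 tan²θ − 272 tanθ + (168.1) = 0.
tanθ = [272 ± √(272² − 4 × 46.12 × (168.1))] / (2 × 46.12) = (272 ± 207.3) / 92.25, giving tanθ = 0.7016 or 5.196.
θ = 35.05° or 79.11°; the smaller is 35.05°.

35.05°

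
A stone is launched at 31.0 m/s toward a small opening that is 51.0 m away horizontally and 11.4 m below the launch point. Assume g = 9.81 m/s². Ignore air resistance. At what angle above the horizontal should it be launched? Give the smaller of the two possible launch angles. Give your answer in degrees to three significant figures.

2.13°

Trajectory: y = x tanθ − g x² (1 + tan²θ)/(2v₀²). With x = 51.0, y = −11.4, v₀ = 31.0, g = 9.81:
13.28 tan²θ − 51.0 tanθ + (1.876) = 0.
tanθ = [51.0 ± √(51.0² − 4 × 13.28 × (1.876))] / (2 × 13.28) = (51.0 ± 50.01) / 26.55, giving tanθ = 0.03714 or 3.804.
θ = 2.127° or 75.27°; the smaller is 2.127°.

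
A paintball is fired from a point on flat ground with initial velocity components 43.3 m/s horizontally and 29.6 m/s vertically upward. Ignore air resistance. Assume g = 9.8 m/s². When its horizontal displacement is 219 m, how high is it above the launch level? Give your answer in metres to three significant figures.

24.4 m

x = vₓ t ⇒ t = 219/43.30 = 5.058 s.
Height: y = v_y0 t − ½ g t² = 29.60 × 5.058 − 4.900 × 5.058² = 149.7 − 125.3 = 24.36 m.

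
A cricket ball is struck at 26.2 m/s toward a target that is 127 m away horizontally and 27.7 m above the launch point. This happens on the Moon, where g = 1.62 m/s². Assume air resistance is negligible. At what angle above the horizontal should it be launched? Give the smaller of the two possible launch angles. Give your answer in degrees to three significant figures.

Trajectory: y = x tanθ − g x² (1 + tan²θ)/(2v₀²). With x = 127, y = 27.7, v₀ = 26.2, g = 1.62:
19.03 tan²θ − 127 tanθ + (46.73) = 0.
tanθ = [127 ± √(127² − 4 × 19.03 × (46.73))] / (2 × 19.03) = (127 ± 112.1) / 38.06, giving tanθ = 0.3909 or 6.282.
θ = 21.35° or 80.96°; the smaller is 21.35°.

21.3°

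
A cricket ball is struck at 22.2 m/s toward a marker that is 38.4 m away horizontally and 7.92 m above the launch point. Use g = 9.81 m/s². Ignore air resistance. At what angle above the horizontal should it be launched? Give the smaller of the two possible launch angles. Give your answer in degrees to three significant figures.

41.8°

Trajectory: y = x tanθ − g x² (1 + tan²θ)/(2v₀²). With x = 38.4, y = 7.92, v₀ = 22.2, g = 9.81:
14.68 tan²θ − 38.4 tanθ + (22.60) = 0.
tanθ = [38.4 ± √(38.4² − 4 × 14.68 × (22.60))] / (2 × 14.68) = (38.4 ± 12.17) / 29.35, giving tanθ = 0.8936 or 1.723.
θ = 41.78° or 59.87°; the smaller is 41.78°.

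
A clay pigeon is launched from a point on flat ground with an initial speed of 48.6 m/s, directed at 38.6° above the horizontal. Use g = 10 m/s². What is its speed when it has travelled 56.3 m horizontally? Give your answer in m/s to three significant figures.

41.0 m/s

Horizontal component vₓ = 48.60 cos 38.6° = 37.98 m/s; vertical v_y0 = 48.60 sin 38.6° = 30.32 m/s.
x = vₓ t ⇒ t = 56.3/37.98 = 1.482 s.
Vertical velocity there: v_y = v_y0 − g t = 30.32 − 10.0 × 1.482 = 15.50 m/s.
Speed: √(vₓ² + v_y²) = √(37.98² + 15.50²) = 41.02 m/s.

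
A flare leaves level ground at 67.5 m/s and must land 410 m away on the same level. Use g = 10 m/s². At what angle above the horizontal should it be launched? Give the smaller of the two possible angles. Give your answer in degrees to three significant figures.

32.1°

R = v₀² sin 2θ / g gives sin 2θ = gR/v₀² = 10.0·410/67.5² = 0.8999.
2θ = 64.14° or 180° − 64.14° = 115.9°, so θ = 32.07° or 57.93°.
The smaller angle is 32.07°.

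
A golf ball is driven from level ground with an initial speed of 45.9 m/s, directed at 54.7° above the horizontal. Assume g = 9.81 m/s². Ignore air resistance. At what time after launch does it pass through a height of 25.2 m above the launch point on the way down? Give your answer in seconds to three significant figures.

6.89 s

Horizontal component vₓ = 45.90 cos 54.7° = 26.52 m/s; vertical v_y0 = 45.90 sin 54.7° = 37.46 m/s.
Require v_y0 t − ½ g t² = 25.2, i.e. 4.905 t² − 37.46 t + 25.2 = 0.
Quadratic formula: t = (37.46 ± √908.88) / 9.81 = (37.46 ± 30.15) / 9.81 → t = 0.7455 s or 6.892 s.
The descending-branch root is 6.892 s.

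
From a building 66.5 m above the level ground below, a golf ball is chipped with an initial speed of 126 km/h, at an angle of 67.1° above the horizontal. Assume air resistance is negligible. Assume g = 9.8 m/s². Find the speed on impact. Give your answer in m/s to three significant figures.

50.3 m/s

Convert: 126 km/h = 126/3.6 = 35.00 m/s.
vₓ = 35.00 cos 67.1° = 13.62 m/s; v_y0 = 35.00 sin 67.1° = 32.24 m/s.
Vertical motion (up positive, ground at y = 0): 4.900 t² − (32.24) t − 66.5 = 0, so t = (32.24 + √(32.24² + 2·9.80·66.5)) / 9.80 = (32.24 + 48.40) / 9.80 = 8.229 s.
Vertical velocity at impact: v_y = v_y0 − g t = 32.24 − 9.80 × 8.229 = −48.40 m/s.
Speed: |v| = √(vₓ² + v_y²) = √(13.62² + 48.40²) = 50.28 m/s.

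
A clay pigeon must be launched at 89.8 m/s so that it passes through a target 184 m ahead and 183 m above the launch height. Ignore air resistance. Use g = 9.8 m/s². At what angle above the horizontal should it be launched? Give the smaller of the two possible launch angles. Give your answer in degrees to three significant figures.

52.3°

Trajectory: y = x tanθ − g x² (1 + tan²θ)/(2v₀²). With x = 184, y = 183, v₀ = 89.8, g = 9.80:
20.57 tan²θ − 184 tanθ + (203.6) = 0.
tanθ = [184 ± √(184² − 4 × 20.57 × (203.6))] / (2 × 20.57) = (184 ± 130.8) / 41.14, giving tanθ = 1.293 or 7.651.
θ = 52.29° or 82.55°; the smaller is 52.29°.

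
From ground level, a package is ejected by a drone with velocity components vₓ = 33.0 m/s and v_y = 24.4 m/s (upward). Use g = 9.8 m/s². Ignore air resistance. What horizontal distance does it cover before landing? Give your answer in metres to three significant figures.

164 m

Flight time T = 2 v_y0 / g = 4.980 s.
Horizontal distance R = vₓ T = 33.00 × 4.980 = 164.3 m.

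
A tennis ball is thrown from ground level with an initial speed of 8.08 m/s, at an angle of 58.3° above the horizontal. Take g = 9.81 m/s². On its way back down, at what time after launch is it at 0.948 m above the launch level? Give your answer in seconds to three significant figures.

1.25 s

Resolve: vₓ = 8.080 cos 58.3° = 4.246 m/s and v_y0 = 8.080 sin 58.3° = 6.875 m/s.
Height y(t) = 6.875 t − 4.905 t² = 0.948 gives 4.905 t² − 6.875 t + 0.948 = 0.
Quadratic formula: t = (6.875 ± √28.660) / 9.81 = (6.875 ± 5.353) / 9.81 → t = 0.1551 s or 1.246 s.
The descending-branch root is 1.246 s.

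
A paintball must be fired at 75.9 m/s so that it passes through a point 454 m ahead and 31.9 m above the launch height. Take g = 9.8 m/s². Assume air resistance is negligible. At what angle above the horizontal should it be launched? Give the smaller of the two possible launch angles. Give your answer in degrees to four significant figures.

Trajectory: y = x tanθ − g x² (1 + tan²θ)/(2v₀²). With x = 454, y = 31.9, v₀ = 75.9, g = 9.80:
175.3 tan²θ − 454 tanθ + (207.2) = 0.
tanθ = [454 ± √(454² − 4 × 175.3 × (207.2))] / (2 × 175.3) = (454 ± 246.6) / 350.6, giving tanθ = 0.5916 or 1.998.
θ = 30.61° or 63.41°; the smaller is 30.61°.

30.61°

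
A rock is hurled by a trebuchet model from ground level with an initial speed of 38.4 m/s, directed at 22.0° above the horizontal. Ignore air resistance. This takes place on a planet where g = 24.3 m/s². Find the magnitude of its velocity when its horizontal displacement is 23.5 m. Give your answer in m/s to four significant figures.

Components: vₓ = 38.40 cos 22.0° = 35.60 m/s, v_y0 = 38.40 sin 22.0° = 14.38 m/s.
At x = 23.5 m, t = x/vₓ = 23.5/35.60 = 0.6600 s.
Vertical velocity there: v_y = v_y0 − g t = 14.38 − 24.3 × 0.6600 = −1.654 m/s.
Speed: √(vₓ² + v_y²) = √(35.60² + 1.654²) = 35.64 m/s.

35.64 m/s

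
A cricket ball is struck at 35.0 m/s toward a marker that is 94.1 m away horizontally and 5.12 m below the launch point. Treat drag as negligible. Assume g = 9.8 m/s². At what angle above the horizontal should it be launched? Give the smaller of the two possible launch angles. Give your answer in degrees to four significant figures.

Trajectory: y = x tanθ − g x² (1 + tan²θ)/(2v₀²). With x = 94.1, y = −5.12, v₀ = 35.0, g = 9.80:
35.42 tan²θ − 94.1 tanθ + (30.30) = 0.
tanθ = [94.1 ± √(94.1² − 4 × 35.42 × (30.30))] / (2 × 35.42) = (94.1 ± 67.54) / 70.84, giving tanθ = 0.3749 or 2.282.
θ = 20.55° or 66.34°; the smaller is 20.55°.

20.55°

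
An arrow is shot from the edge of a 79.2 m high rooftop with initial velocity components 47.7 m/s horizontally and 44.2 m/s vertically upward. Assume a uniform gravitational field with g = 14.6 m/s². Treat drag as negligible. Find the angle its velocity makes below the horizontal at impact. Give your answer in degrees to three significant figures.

53.9°

The projectile lands when y = 79.2 + (44.20) t − ½·14.6·t² = 0. Positive root: t = (44.20 + √(44.20² + 2·14.6·79.2)) / 14.6 = (44.20 + 65.32) / 14.6 = 7.501 s.
At impact: v_y = v_y0 − g t = −65.32 m/s; vₓ = 47.70 m/s.
Angle below horizontal: arctan(|v_y|/vₓ) = arctan(65.32/47.70) = 53.86°.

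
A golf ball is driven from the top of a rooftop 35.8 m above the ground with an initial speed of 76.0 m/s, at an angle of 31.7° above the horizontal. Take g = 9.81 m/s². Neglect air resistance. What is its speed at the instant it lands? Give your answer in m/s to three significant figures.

Components: vₓ = 76.00 cos 31.7° = 64.66 m/s, v_y0 = 76.00 sin 31.7° = 39.94 m/s.
The projectile lands when y = 35.8 + (39.94) t − ½·9.81·t² = 0. Positive root: t = (39.94 + √(39.94² + 2·9.81·35.8)) / 9.81 = (39.94 + 47.93) / 9.81 = 8.957 s.
Vertical velocity at impact: v_y = v_y0 − g t = 39.94 − 9.81 × 8.957 = −47.93 m/s.
Speed: |v| = √(vₓ² + v_y²) = √(64.66² + 47.93²) = 80.49 m/s.

80.5 m/s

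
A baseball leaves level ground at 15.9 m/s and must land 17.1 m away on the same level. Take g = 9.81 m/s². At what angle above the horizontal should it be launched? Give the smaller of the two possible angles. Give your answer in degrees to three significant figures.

From R = (v₀²/g) sin 2θ: sin 2θ = 9.81 × 17.1 / 252.81 = 0.6635.
2θ = 41.57° or 180° − 41.57° = 138.4°, so θ = 20.79° or 69.21°.
The smaller angle is 20.79°.

20.8°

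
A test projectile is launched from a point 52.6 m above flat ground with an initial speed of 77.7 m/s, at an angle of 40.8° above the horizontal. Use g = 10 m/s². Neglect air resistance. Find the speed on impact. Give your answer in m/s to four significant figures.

84.20 m/s

vₓ = 77.70 cos 40.8° = 58.82 m/s; v_y0 = 77.70 sin 40.8° = 50.77 m/s.
The projectile lands when y = 52.6 + (50.77) t − ½·10.0·t² = 0. Positive root: t = (50.77 + √(50.77² + 2·10.0·52.6)) / 10.0 = (50.77 + 60.25) / 10.0 = 11.10 s.
Vertical velocity at impact: v_y = v_y0 − g t = 50.77 − 10.0 × 11.10 = −60.25 m/s.
Speed: |v| = √(vₓ² + v_y²) = √(58.82² + 60.25²) = 84.20 m/s.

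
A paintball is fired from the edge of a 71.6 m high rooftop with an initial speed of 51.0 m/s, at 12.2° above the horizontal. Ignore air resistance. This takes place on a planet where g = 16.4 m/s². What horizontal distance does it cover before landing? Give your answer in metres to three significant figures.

184 m

Components: vₓ = 51.00 cos 12.2° = 49.85 m/s, v_y0 = 51.00 sin 12.2° = 10.78 m/s.
With up positive and y = 0 at the ground: y(t) = 71.6 + (10.78) t − 8.200 t². Setting y = 0 and taking the positive root: t = [10.78 + √(10.78² + 2·16.4·71.6)] / 16.4 = (10.78 + 49.65) / 16.4 = 3.684 s.
Horizontal distance: R = vₓ t = 49.85 × 3.684 = 183.7 m.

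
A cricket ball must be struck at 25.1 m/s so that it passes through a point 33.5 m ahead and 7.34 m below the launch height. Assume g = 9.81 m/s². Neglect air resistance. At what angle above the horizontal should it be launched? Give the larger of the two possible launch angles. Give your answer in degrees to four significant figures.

75.23°

Trajectory: y = x tanθ − g x² (1 + tan²θ)/(2v₀²). With x = 33.5, y = −7.34, v₀ = 25.1, g = 9.81:
8.737 tan²θ − 33.5 tanθ + (1.397) = 0.
tanθ = [33.5 ± √(33.5² − 4 × 8.737 × (1.397))] / (2 × 8.737) = (33.5 ± 32.76) / 17.47, giving tanθ = 0.04218 or 3.792.
θ = 2.415° or 75.23°; the larger is 75.23°.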